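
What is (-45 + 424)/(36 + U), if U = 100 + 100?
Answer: 379/236 ≈ 1.6059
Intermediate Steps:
U = 200
(-45 + 424)/(36 + U) = (-45 + 424)/(36 + 200) = 379/236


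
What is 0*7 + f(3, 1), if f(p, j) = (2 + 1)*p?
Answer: 9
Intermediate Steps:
f(p, j) = 3*p
0*7 + f(3, 1) = 0*7 + 3*3 = 0 + 9 = 9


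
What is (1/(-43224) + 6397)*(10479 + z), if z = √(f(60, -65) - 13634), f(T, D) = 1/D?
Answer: 965828217011/14408 + 276503927*I*√57603715/2809560 ≈ 6.7034e+7 + 7.4694e+5*I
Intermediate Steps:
z = I*√57603715/65 (z = √(1/(-65) - 13634) = √(-1/65 - 13634) = √(-886211/65) = I*√57603715/65 ≈ 116.76*I)
(1/(-43224) + 6397)*(10479 + z) = (1/(-43224) + 6397)*(10479 + I*√57603715/65) = (-1/43224 + 6397)*(10479 + I*√57603715/65) = 276503927*(10479 + I*√57603715/65)/43224 = 965828217011/14408 + 276503927*I*√57603715/2809560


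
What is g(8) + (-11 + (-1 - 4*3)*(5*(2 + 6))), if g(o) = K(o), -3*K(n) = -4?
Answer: -1589/3 ≈ -529.67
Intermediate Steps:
K(n) = 4/3 (K(n) = -1/3*(-4) = 4/3)
g(o) = 4/3
g(8) + (-11 + (-1 - 4*3)*(5*(2 + 6))) = 4/3 + (-11 + (-1 - 4*3)*(5*(2 + 6))) = 4/3 + (-11 + (-1 - 12)*(5*8)) = 4/3 + (-11 - 13*40) = 4/3 + (-11 - 520) = 4/3 - 531 = -1589/3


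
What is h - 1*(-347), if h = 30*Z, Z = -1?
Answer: 317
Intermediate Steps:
h = -30 (h = 30*(-1) = -30)
h - 1*(-347) = -30 - 1*(-347) = -30 + 347 = 317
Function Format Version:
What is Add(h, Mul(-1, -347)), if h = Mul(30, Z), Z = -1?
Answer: 317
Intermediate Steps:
h = -30 (h = Mul(30, -1) = -30)
Add(h, Mul(-1, -347)) = Add(-30, Mul(-1, -347)) = Add(-30, 347) = 317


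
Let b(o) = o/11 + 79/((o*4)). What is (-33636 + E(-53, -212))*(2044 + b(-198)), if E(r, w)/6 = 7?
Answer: -816697117/12 ≈ -6.8058e+7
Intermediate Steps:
E(r, w) = 42 (E(r, w) = 6*7 = 42)
b(o) = o/11 + 79/(4*o) (b(o) = o*(1/11) + 79/((4*o)) = o/11 + 79*(1/(4*o)) = o/11 + 79/(4*o))
(-33636 + E(-53, -212))*(2044 + b(-198)) = (-33636 + 42)*(2044 + ((1/11)*(-198) + (79/4)/(-198))) = -33594*(2044 + (-18 + (79/4)*(-1/198))) = -33594*(2044 + (-18 - 79/792)) = -33594*(2044 - 14335/792) = -33594*1604513/792 = -816697117/12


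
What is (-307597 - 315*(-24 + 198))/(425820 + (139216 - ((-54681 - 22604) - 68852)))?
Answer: -362407/711173 ≈ -0.50959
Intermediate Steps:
(-307597 - 315*(-24 + 198))/(425820 + (139216 - ((-54681 - 22604) - 68852))) = (-307597 - 315*174)/(425820 + (139216 - (-77285 - 68852))) = (-307597 - 54810)/(425820 + (139216 - 1*(-146137))) = -362407/(425820 + (139216 + 146137)) = -362407/(425820 + 285353) = -362407/711173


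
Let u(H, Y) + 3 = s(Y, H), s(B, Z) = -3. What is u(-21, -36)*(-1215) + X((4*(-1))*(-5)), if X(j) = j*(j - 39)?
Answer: 6910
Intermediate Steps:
X(j) = j*(-39 + j)
u(H, Y) = -6 (u(H, Y) = -3 - 3 = -6)
u(-21, -36)*(-1215) + X((4*(-1))*(-5)) = -6*(-1215) + ((4*(-1))*(-5))*(-39 + (4*(-1))*(-5)) = 7290 + (-4*(-5))*(-39 - 4*(-5)) = 7290 + 20*(-39 + 20) = 7290 + 20*(-19) = 7290 - 380 = 6910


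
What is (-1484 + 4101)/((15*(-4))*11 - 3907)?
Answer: -2617/4567 ≈ -0.57302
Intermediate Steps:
(-1484 + 4101)/((15*(-4))*11 - 3907) = 2617/(-60*11 - 3907) = 2617/(-660 - 3907) = 2617/(-4567) = 2617*(-1/4567) = -2617/4567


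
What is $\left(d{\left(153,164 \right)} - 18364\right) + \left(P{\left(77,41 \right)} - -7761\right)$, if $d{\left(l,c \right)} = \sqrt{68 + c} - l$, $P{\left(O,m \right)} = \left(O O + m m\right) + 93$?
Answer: $-3053 + 2 \sqrt{58} \approx -3037.8$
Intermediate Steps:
$P{\left(O,m \right)} = 93 + O^{2} + m^{2}$ ($P{\left(O,m \right)} = \left(O^{2} + m^{2}\right) + 93 = 93 + O^{2} + m^{2}$)
$\left(d{\left(153,164 \right)} - 18364\right) + \left(P{\left(77,41 \right)} - -7761\right) = \left(\left(\sqrt{68 + 164} - 153\right) - 18364\right) + \left(\left(93 + 77^{2} + 41^{2}\right) - -7761\right) = \left(\left(\sqrt{232} - 153\right) - 18364\right) + \left(\left(93 + 5929 + 1681\right) + 7761\right) = \left(\left(2 \sqrt{58} - 153\right) - 18364\right) + \left(7703 + 7761\right) = \left(\left(-153 + 2 \sqrt{58}\right) - 18364\right) + 15464 = \left(-18517 + 2 \sqrt{58}\right) + 15464 = -3053 + 2 \sqrt{58}$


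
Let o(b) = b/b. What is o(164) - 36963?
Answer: -36962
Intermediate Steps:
o(b) = 1
o(164) - 36963 = 1 - 36963 = -36962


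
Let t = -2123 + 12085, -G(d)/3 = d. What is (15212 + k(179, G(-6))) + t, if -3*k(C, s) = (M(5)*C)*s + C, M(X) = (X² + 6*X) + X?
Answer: -117977/3 ≈ -39326.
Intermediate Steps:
G(d) = -3*d
t = 9962
M(X) = X² + 7*X
k(C, s) = -C/3 - 20*C*s (k(C, s) = -(((5*(7 + 5))*C)*s + C)/3 = -(((5*12)*C)*s + C)/3 = -((60*C)*s + C)/3 = -(60*C*s + C)/3 = -(C + 60*C*s)/3 = -C/3 - 20*C*s)
(15212 + k(179, G(-6))) + t = (15212 - ⅓*179*(1 + 60*(-3*(-6)))) + 9962 = (15212 - ⅓*179*(1 + 60*18)) + 9962 = (15212 - ⅓*179*(1 + 1080)) + 9962 = (15212 - ⅓*179*1081) + 9962 = (15212 - 193499/3) + 9962 = -147863/3 + 9962 = -117977/3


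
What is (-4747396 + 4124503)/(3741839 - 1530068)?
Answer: -207631/737257 ≈ -0.28163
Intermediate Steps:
(-4747396 + 4124503)/(3741839 - 1530068) = -622893/2211771 = -622893*1/2211771 = -207631/737257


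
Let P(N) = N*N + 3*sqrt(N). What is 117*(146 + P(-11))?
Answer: 31239 + 351*I*sqrt(11) ≈ 31239.0 + 1164.1*I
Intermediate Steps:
P(N) = N**2 + 3*sqrt(N)
117*(146 + P(-11)) = 117*(146 + ((-11)**2 + 3*sqrt(-11))) = 117*(146 + (121 + 3*(I*sqrt(11)))) = 117*(146 + (121 + 3*I*sqrt(11))) = 117*(267 + 3*I*sqrt(11)) = 31239 + 351*I*sqrt(11)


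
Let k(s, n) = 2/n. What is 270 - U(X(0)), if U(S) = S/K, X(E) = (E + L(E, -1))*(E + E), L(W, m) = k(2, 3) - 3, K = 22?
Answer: 270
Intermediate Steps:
L(W, m) = -7/3 (L(W, m) = 2/3 - 3 = 2*(⅓) - 3 = ⅔ - 3 = -7/3)
X(E) = 2*E*(-7/3 + E) (X(E) = (E - 7/3)*(E + E) = (-7/3 + E)*(2*E) = 2*E*(-7/3 + E))
U(S) = S/22
270 - U(X(0)) = 270 - (⅔)*0*(-7 + 3*0)/22 = 270 - (⅔)*0*(-7 + 0)/22 = 270 - (⅔)*0*(-7)/22 = 270 - 0/22 = 270 - 1*0 = 270 + 0 = 270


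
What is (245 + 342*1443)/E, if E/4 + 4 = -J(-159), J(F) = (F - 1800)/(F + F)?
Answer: -26168803/2154 ≈ -12149.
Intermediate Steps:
J(F) = (-1800 + F)/(2*F) (J(F) = (-1800 + F)/((2*F)) = (-1800 + F)*(1/(2*F)) = (-1800 + F)/(2*F))
E = -2154/53 (E = -16 + 4*(-(-1800 - 159)/(2*(-159))) = -16 + 4*(-(-1)*(-1959)/(2*159)) = -16 + 4*(-1*653/106) = -16 + 4*(-653/106) = -16 - 1306/53 = -2154/53 ≈ -40.641)
(245 + 342*1443)/E = (245 + 342*1443)/(-2154/53) = (245 + 493506)*(-53/2154) = 493751*(-53/2154) = -26168803/2154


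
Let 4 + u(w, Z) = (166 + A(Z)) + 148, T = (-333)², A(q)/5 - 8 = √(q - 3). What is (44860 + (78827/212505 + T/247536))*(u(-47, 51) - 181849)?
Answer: -5287665048194170043/649415280 + 29133301275457*√3/32470764 ≈ -8.1406e+9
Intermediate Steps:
A(q) = 40 + 5*√(-3 + q) (A(q) = 40 + 5*√(q - 3) = 40 + 5*√(-3 + q))
T = 110889
u(w, Z) = 350 + 5*√(-3 + Z) (u(w, Z) = -4 + ((166 + (40 + 5*√(-3 + Z))) + 148) = -4 + ((206 + 5*√(-3 + Z)) + 148) = -4 + (354 + 5*√(-3 + Z)) = 350 + 5*√(-3 + Z))
(44860 + (78827/212505 + T/247536))*(u(-47, 51) - 181849) = (44860 + (78827/212505 + 110889/247536))*((350 + 5*√(-3 + 51)) - 181849) = (44860 + (78827*(1/212505) + 110889*(1/247536)))*((350 + 5*√48) - 181849) = (44860 + (78827/212505 + 1369/3056))*((350 + 5*(4*√3)) - 181849) = (44860 + 531814657/649415280)*((350 + 20*√3) - 181849) = 29133301275457*(-181499 + 20*√3)/649415280 = -5287665048194170043/649415280 + 29133301275457*√3/32470764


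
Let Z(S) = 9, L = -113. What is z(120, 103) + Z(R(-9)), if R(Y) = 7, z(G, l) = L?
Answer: -104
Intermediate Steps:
z(G, l) = -113
z(120, 103) + Z(R(-9)) = -113 + 9 = -104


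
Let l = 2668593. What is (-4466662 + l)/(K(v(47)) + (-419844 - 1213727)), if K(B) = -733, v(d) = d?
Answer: 256867/233472 ≈ 1.1002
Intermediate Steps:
(-4466662 + l)/(K(v(47)) + (-419844 - 1213727)) = (-4466662 + 2668593)/(-733 + (-419844 - 1213727)) = -1798069/(-733 - 1633571) = -1798069/(-1634304) = -1798069*(-1/1634304) = 256867/233472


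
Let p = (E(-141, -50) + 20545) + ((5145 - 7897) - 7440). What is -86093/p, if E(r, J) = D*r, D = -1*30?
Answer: -86093/14583 ≈ -5.9037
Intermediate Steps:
D = -30
E(r, J) = -30*r
p = 14583 (p = (-30*(-141) + 20545) + ((5145 - 7897) - 7440) = (4230 + 20545) + (-2752 - 7440) = 24775 - 10192 = 14583)
-86093/p = -86093/14583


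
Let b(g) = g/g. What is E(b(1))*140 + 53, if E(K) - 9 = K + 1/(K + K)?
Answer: 1523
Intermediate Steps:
b(g) = 1
E(K) = 9 + K + 1/(2*K) (E(K) = 9 + (K + 1/(K + K)) = 9 + (K + 1/(2*K)) = 9 + K + 1/(2*K))
E(b(1))*140 + 53 = (9 + 1 + (½)/1)*140 + 53 = (9 + 1 + (½)*1)*140 + 53 = (9 + 1 + ½)*140 + 53 = (21/2)*140 + 53 = 1470 + 53 = 1523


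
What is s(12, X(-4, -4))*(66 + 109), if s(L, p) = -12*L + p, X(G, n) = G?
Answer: -25900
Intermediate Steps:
s(L, p) = p - 12*L
s(12, X(-4, -4))*(66 + 109) = (-4 - 12*12)*(66 + 109) = (-4 - 144)*175 = -148*175 = -25900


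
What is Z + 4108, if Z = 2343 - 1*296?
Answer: 6155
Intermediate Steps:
Z = 2047 (Z = 2343 - 296 = 2047)
Z + 4108 = 2047 + 4108 = 6155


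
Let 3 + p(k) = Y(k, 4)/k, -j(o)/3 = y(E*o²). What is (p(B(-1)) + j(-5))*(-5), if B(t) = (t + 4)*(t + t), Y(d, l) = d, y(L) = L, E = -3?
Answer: -1115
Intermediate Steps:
j(o) = 9*o² (j(o) = -(-9)*o² = 9*o²)
B(t) = 2*t*(4 + t) (B(t) = (4 + t)*(2*t) = 2*t*(4 + t))
p(k) = -2 (p(k) = -3 + k/k = -3 + 1 = -2)
(p(B(-1)) + j(-5))*(-5) = (-2 + 9*(-5)²)*(-5) = (-2 + 9*25)*(-5) = (-2 + 225)*(-5) = 223*(-5) = -1115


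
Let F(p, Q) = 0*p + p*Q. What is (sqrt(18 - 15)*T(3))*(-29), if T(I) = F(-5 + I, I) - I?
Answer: 261*sqrt(3) ≈ 452.07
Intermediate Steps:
F(p, Q) = Q*p (F(p, Q) = 0 + Q*p = Q*p)
T(I) = -I + I*(-5 + I) (T(I) = I*(-5 + I) - I = -I + I*(-5 + I))
(sqrt(18 - 15)*T(3))*(-29) = (sqrt(18 - 15)*(3*(-6 + 3)))*(-29) = (sqrt(3)*(3*(-3)))*(-29) = (sqrt(3)*(-9))*(-29) = -9*sqrt(3)*(-29) = 261*sqrt(3)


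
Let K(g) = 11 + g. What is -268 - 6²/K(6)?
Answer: -4592/17 ≈ -270.12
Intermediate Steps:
-268 - 6²/K(6) = -268 - 6²/(11 + 6) = -268 - 36/17 = -4592/17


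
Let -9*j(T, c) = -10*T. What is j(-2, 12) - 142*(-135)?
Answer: 172510/9 ≈ 19168.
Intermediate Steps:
j(T, c) = 10*T/9 (j(T, c) = -(-10)*T/9 = 10*T/9)
j(-2, 12) - 142*(-135) = (10/9)*(-2) - 142*(-135) = -20/9 + 19170 = 172510/9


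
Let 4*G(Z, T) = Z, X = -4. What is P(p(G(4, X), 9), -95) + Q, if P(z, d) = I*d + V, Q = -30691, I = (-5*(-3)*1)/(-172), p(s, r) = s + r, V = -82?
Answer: -5291531/172 ≈ -30765.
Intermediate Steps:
G(Z, T) = Z/4
p(s, r) = r + s
I = -15/172 (I = (15*1)*(-1/172) = 15*(-1/172) = -15/172 ≈ -0.087209)
P(z, d) = -82 - 15*d/172 (P(z, d) = -15*d/172 - 82 = -82 - 15*d/172)
P(p(G(4, X), 9), -95) + Q = (-82 - 15/172*(-95)) - 30691 = (-82 + 1425/172) - 30691 = -12679/172 - 30691 = -5291531/172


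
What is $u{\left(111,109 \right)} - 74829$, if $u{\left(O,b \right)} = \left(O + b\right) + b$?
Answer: $-74500$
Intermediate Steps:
$u{\left(O,b \right)} = O + 2 b$
$u{\left(111,109 \right)} - 74829 = \left(111 + 2 \cdot 109\right) - 74829 = \left(111 + 218\right) - 74829 = 329 - 74829 = -74500$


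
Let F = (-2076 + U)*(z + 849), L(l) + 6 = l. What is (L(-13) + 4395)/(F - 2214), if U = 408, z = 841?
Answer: -2188/1410567 ≈ -0.0015511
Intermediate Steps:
L(l) = -6 + l
F = -2818920 (F = (-2076 + 408)*(841 + 849) = -1668*1690 = -2818920)
(L(-13) + 4395)/(F - 2214) = ((-6 - 13) + 4395)/(-2818920 - 2214) = (-19 + 4395)/(-2821134) = 4376*(-1/2821134) = -2188/1410567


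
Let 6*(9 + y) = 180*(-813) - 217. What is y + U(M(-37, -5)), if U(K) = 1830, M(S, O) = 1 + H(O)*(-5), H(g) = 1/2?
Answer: -135631/6 ≈ -22605.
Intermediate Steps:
H(g) = ½
M(S, O) = -3/2 (M(S, O) = 1 + (½)*(-5) = 1 - 5/2 = -3/2)
y = -146611/6 (y = -9 + (180*(-813) - 217)/6 = -9 + (-146340 - 217)/6 = -9 + (⅙)*(-146557) = -9 - 146557/6 = -146611/6 ≈ -24435.)
y + U(M(-37, -5)) = -146611/6 + 1830 = -135631/6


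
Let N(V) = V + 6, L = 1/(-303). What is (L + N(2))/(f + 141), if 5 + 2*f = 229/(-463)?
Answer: 1121849/19395333 ≈ 0.057841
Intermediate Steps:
f = -1272/463 (f = -5/2 + (229/(-463))/2 = -5/2 + (229*(-1/463))/2 = -5/2 + (½)*(-229/463) = -5/2 - 229/926 = -1272/463 ≈ -2.7473)
L = -1/303 ≈ -0.0033003
N(V) = 6 + V
(L + N(2))/(f + 141) = (-1/303 + (6 + 2))/(-1272/463 + 141) = (-1/303 + 8)/(64011/463) = (2423/303)*(463/64011) = 1121849/19395333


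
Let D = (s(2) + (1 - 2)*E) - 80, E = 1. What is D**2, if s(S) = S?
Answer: 6241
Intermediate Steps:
D = -79 (D = (2 + (1 - 2)*1) - 80 = (2 - 1*1) - 80 = (2 - 1) - 80 = 1 - 80 = -79)
D**2 = (-79)**2 = 6241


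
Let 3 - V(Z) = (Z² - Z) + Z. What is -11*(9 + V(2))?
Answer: -88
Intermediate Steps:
V(Z) = 3 - Z² (V(Z) = 3 - ((Z² - Z) + Z) = 3 - Z²)
-11*(9 + V(2)) = -11*(9 + (3 - 1*2²)) = -11*(9 + (3 - 1*4)) = -11*(9 + (3 - 4)) = -11*(9 - 1) = -11*8 = -88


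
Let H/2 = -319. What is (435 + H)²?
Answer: 41209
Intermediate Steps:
H = -638 (H = 2*(-319) = -638)
(435 + H)² = (435 - 638)² = (-203)² = 41209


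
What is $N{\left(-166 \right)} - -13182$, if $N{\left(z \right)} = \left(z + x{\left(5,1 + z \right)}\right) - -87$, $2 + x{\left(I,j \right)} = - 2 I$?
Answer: $13091$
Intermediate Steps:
$x{\left(I,j \right)} = -2 - 2 I$
$N{\left(z \right)} = 75 + z$ ($N{\left(z \right)} = \left(z - 12\right) - -87 = \left(z - 12\right) + 87 = \left(-12 + z\right) + 87 = 75 + z$)
$N{\left(-166 \right)} - -13182 = \left(75 - 166\right) - -13182 = -91 + 13182 = 13091$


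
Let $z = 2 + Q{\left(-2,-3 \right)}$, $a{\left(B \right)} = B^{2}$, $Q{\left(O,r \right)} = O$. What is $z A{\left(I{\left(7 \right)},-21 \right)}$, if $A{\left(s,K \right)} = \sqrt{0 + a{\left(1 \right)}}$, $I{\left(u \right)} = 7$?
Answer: $0$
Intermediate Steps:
$A{\left(s,K \right)} = 1$ ($A{\left(s,K \right)} = \sqrt{0 + 1^{2}} = \sqrt{0 + 1} = \sqrt{1} = 1$)
$z = 0$ ($z = 2 - 2 = 0$)
$z A{\left(I{\left(7 \right)},-21 \right)} = 0 \cdot 1 = 0$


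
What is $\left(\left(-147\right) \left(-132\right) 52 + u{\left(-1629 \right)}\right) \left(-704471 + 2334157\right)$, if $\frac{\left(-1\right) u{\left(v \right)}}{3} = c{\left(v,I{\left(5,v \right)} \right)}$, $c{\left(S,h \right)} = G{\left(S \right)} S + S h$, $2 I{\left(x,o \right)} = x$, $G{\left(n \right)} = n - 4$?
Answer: $-11341384961913$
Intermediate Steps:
$G{\left(n \right)} = -4 + n$
$I{\left(x,o \right)} = \frac{x}{2}$
$c{\left(S,h \right)} = S h + S \left(-4 + S\right)$ ($c{\left(S,h \right)} = \left(-4 + S\right) S + S h = S \left(-4 + S\right) + S h = S h + S \left(-4 + S\right)$)
$u{\left(v \right)} = - 3 v \left(- \frac{3}{2} + v\right)$ ($u{\left(v \right)} = - 3 v \left(-4 + v + \frac{1}{2} \cdot 5\right) = - 3 v \left(-4 + v + \frac{5}{2}\right) = - 3 v \left(- \frac{3}{2} + v\right)$)
$\left(\left(-147\right) \left(-132\right) 52 + u{\left(-1629 \right)}\right) \left(-704471 + 2334157\right) = \left(\left(-147\right) \left(-132\right) 52 + \frac{3}{2} \left(-1629\right) \left(3 - -3258\right)\right) \left(-704471 + 2334157\right) = \left(19404 \cdot 52 + \frac{3}{2} \left(-1629\right) \left(3 + 3258\right)\right) 1629686 = \left(1009008 + \frac{3}{2} \left(-1629\right) 3261\right) 1629686 = \left(1009008 - \frac{15936507}{2}\right) 1629686 = \left(- \frac{13918491}{2}\right) 1629686 = -11341384961913$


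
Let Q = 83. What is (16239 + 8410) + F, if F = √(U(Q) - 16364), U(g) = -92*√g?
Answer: 24649 + 2*√(-4091 - 23*√83) ≈ 24649.0 + 131.16*I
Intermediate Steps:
F = √(-16364 - 92*√83) (F = √(-92*√83 - 16364) = √(-16364 - 92*√83) ≈ 131.16*I)
(16239 + 8410) + F = (16239 + 8410) + 2*√(-4091 - 23*√83) = 24649 + 2*√(-4091 - 23*√83)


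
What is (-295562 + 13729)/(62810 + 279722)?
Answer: -281833/342532 ≈ -0.82279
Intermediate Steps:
(-295562 + 13729)/(62810 + 279722) = -281833/342532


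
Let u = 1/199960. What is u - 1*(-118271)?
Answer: 23649469161/199960 ≈ 1.1827e+5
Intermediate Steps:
u = 1/199960 ≈ 5.0010e-6
u - 1*(-118271) = 1/199960 - 1*(-118271) = 1/199960 + 118271 = 23649469161/199960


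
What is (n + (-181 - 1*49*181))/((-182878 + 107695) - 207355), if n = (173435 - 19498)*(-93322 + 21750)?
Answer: 5508794007/141269 ≈ 38995.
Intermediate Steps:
n = -11017578964 (n = 153937*(-71572) = -11017578964)
(n + (-181 - 1*49*181))/((-182878 + 107695) - 207355) = (-11017578964 + (-181 - 1*49*181))/((-182878 + 107695) - 207355) = (-11017578964 + (-181 - 49*181))/(-75183 - 207355) = (-11017578964 + (-181 - 8869))/(-282538) = (-11017578964 - 9050)*(-1/282538) = -11017588014*(-1/282538) = 5508794007/141269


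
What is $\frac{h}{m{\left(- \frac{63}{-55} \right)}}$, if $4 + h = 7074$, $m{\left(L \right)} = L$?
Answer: $\frac{55550}{9} \approx 6172.2$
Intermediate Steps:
$h = 7070$ ($h = -4 + 7074 = 7070$)
$\frac{h}{m{\left(- \frac{63}{-55} \right)}} = \frac{7070}{\left(-63\right) \frac{1}{-55}} = \frac{7070}{\left(-63\right) \left(- \frac{1}{55}\right)} = \frac{7070}{\frac{63}{55}} = 7070 \cdot \frac{55}{63} = \frac{55550}{9}$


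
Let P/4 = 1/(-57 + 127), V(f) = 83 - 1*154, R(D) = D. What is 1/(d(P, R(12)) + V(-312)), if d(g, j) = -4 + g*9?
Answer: -35/2607 ≈ -0.013425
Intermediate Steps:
V(f) = -71 (V(f) = 83 - 154 = -71)
P = 2/35 (P = 4/(-57 + 127) = 4/70 = 4*(1/70) = 2/35 ≈ 0.057143)
d(g, j) = -4 + 9*g
1/(d(P, R(12)) + V(-312)) = 1/((-4 + 9*(2/35)) - 71) = 1/((-4 + 18/35) - 71) = 1/(-122/35 - 71) = 1/(-2607/35) = -35/2607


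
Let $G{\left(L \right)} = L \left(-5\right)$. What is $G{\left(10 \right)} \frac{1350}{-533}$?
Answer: $\frac{67500}{533} \approx 126.64$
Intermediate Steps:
$G{\left(L \right)} = - 5 L$
$G{\left(10 \right)} \frac{1350}{-533} = \left(-5\right) 10 \frac{1350}{-533} = - 50 \cdot 1350 \left(- \frac{1}{533}\right) = \left(-50\right) \left(- \frac{1350}{533}\right) = \frac{67500}{533}$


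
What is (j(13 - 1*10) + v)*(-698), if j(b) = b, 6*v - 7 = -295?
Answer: 31410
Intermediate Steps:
v = -48 (v = 7/6 + (⅙)*(-295) = 7/6 - 295/6 = -48)
(j(13 - 1*10) + v)*(-698) = ((13 - 1*10) - 48)*(-698) = ((13 - 10) - 48)*(-698) = (3 - 48)*(-698) = -45*(-698) = 31410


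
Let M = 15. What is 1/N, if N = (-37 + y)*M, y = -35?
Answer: -1/1080 ≈ -0.00092593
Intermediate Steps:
N = -1080 (N = (-37 - 35)*15 = -72*15 = -1080)
1/N = 1/(-1080) = -1/1080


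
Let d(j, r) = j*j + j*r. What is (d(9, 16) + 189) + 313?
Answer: 727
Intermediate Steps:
d(j, r) = j² + j*r
(d(9, 16) + 189) + 313 = (9*(9 + 16) + 189) + 313 = (9*25 + 189) + 313 = (225 + 189) + 313 = 414 + 313 = 727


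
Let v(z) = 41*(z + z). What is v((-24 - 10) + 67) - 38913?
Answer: -36207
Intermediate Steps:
v(z) = 82*z (v(z) = 41*(2*z) = 82*z)
v((-24 - 10) + 67) - 38913 = 82*((-24 - 10) + 67) - 38913 = 82*(-34 + 67) - 38913 = 82*33 - 38913 = 2706 - 38913 = -36207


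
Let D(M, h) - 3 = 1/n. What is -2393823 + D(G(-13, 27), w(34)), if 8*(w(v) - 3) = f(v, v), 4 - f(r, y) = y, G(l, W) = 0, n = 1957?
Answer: -4684705739/1957 ≈ -2.3938e+6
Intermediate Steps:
f(r, y) = 4 - y
w(v) = 7/2 - v/8 (w(v) = 3 + (4 - v)/8 = 3 + (1/2 - v/8) = 7/2 - v/8)
D(M, h) = 5872/1957 (D(M, h) = 3 + 1/1957 = 5872/1957)
-2393823 + D(G(-13, 27), w(34)) = -2393823 + 5872/1957 = -4684705739/1957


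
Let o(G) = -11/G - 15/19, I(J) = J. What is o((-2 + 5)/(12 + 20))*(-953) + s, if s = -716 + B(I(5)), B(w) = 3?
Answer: 6375908/57 ≈ 1.1186e+5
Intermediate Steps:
o(G) = -15/19 - 11/G (o(G) = -11/G - 15*1/19 = -11/G - 15/19 = -15/19 - 11/G)
s = -713 (s = -716 + 3 = -713)
o((-2 + 5)/(12 + 20))*(-953) + s = (-15/19 - 11*(12 + 20)/(-2 + 5))*(-953) - 713 = (-15/19 - 11/(3/32))*(-953) - 713 = (-15/19 - 11/(3*(1/32)))*(-953) - 713 = (-15/19 - 11/3/32)*(-953) - 713 = (-15/19 - 11*32/3)*(-953) - 713 = (-15/19 - 352/3)*(-953) - 713 = -6733/57*(-953) - 713 = 6416549/57 - 713 = 6375908/57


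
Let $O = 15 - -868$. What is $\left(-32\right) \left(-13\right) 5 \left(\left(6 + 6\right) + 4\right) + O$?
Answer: $34163$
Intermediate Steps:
$O = 883$ ($O = 15 + 868 = 883$)
$\left(-32\right) \left(-13\right) 5 \left(\left(6 + 6\right) + 4\right) + O = \left(-32\right) \left(-13\right) 5 \left(\left(6 + 6\right) + 4\right) + 883 = 416 \cdot 5 \left(12 + 4\right) + 883 = 416 \cdot 5 \cdot 16 + 883 = 416 \cdot 80 + 883 = 33280 + 883 = 34163$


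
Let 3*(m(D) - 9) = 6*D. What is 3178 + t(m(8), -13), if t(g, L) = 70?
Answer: 3248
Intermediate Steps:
m(D) = 9 + 2*D (m(D) = 9 + (6*D)/3 = 9 + 2*D)
3178 + t(m(8), -13) = 3178 + 70 = 3248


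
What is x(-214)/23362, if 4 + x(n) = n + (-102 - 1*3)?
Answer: -323/23362 ≈ -0.013826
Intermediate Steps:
x(n) = -109 + n (x(n) = -4 + (n + (-102 - 1*3)) = -4 + (n + (-102 - 3)) = -4 + (n - 105) = -4 + (-105 + n) = -109 + n)
x(-214)/23362 = (-109 - 214)/23362 = -323*1/23362 = -323/23362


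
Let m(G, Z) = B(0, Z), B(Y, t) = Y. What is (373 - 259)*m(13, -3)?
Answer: 0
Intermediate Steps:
m(G, Z) = 0
(373 - 259)*m(13, -3) = (373 - 259)*0 = 114*0 = 0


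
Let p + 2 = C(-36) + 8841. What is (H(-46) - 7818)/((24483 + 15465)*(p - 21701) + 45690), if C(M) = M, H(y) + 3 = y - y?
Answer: 869/57244846 ≈ 1.5180e-5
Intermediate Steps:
H(y) = -3 (H(y) = -3 + (y - y) = -3 + 0 = -3)
p = 8803 (p = -2 + (-36 + 8841) = -2 + 8805 = 8803)
(H(-46) - 7818)/((24483 + 15465)*(p - 21701) + 45690) = (-3 - 7818)/((24483 + 15465)*(8803 - 21701) + 45690) = -7821/(39948*(-12898) + 45690) = -7821/(-515249304 + 45690) = -7821/(-515203614) = -7821*(-1/515203614) = 869/57244846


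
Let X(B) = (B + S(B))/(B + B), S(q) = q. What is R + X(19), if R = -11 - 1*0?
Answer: -10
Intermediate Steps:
X(B) = 1 (X(B) = (B + B)/(B + B) = (2*B)/((2*B)) = (2*B)*(1/(2*B)) = 1)
R = -11 (R = -11 + 0 = -11)
R + X(19) = -11 + 1 = -10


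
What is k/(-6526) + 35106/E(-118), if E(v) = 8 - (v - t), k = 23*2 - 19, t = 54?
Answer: 9545704/48945 ≈ 195.03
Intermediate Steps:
k = 27 (k = 46 - 19 = 27)
E(v) = 62 - v (E(v) = 8 - (v - 1*54) = 8 - (v - 54) = 8 - (-54 + v) = 8 + (54 - v) = 62 - v)
k/(-6526) + 35106/E(-118) = 27/(-6526) + 35106/(62 - 1*(-118)) = 27*(-1/6526) + 35106/(62 + 118) = -27/6526 + 35106/180 = -27/6526 + 35106*(1/180) = -27/6526 + 5851/30 = 9545704/48945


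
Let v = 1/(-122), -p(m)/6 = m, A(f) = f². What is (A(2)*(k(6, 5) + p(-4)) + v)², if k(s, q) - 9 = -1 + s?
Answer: 343842849/14884 ≈ 23102.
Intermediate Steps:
k(s, q) = 8 + s (k(s, q) = 9 + (-1 + s) = 8 + s)
p(m) = -6*m
v = -1/122 ≈ -0.0081967
(A(2)*(k(6, 5) + p(-4)) + v)² = (2²*((8 + 6) - 6*(-4)) - 1/122)² = (4*(14 + 24) - 1/122)² = (4*38 - 1/122)² = (152 - 1/122)² = (18543/122)² = 343842849/14884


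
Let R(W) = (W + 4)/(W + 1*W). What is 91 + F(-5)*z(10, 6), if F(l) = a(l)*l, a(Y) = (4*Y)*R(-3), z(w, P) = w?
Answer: -227/3 ≈ -75.667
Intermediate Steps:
R(W) = (4 + W)/(2*W) (R(W) = (4 + W)/(W + W) = (4 + W)/((2*W)) = (4 + W)*(1/(2*W)) = (4 + W)/(2*W))
a(Y) = -2*Y/3 (a(Y) = (4*Y)*((½)*(4 - 3)/(-3)) = (4*Y)*((½)*(-⅓)*1) = (4*Y)*(-⅙) = -2*Y/3)
F(l) = -2*l²/3 (F(l) = (-2*l/3)*l = -2*l²/3)
91 + F(-5)*z(10, 6) = 91 - ⅔*(-5)²*10 = 91 - ⅔*25*10 = 91 - 50/3*10 = 91 - 500/3 = -227/3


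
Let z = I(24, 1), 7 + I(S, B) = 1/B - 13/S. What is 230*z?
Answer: -18055/12 ≈ -1504.6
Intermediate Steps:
I(S, B) = -7 + 1/B - 13/S (I(S, B) = -7 + (1/B - 13/S) = -7 + 1/B - 13/S)
z = -157/24 (z = -7 + 1/1 - 13/24 = -7 + 1 - 13*1/24 = -7 + 1 - 13/24 = -157/24 ≈ -6.5417)
230*z = 230*(-157/24) = -18055/12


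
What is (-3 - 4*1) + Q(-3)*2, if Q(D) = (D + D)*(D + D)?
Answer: 65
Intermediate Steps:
Q(D) = 4*D² (Q(D) = (2*D)*(2*D) = 4*D²)
(-3 - 4*1) + Q(-3)*2 = (-3 - 4*1) + (4*(-3)²)*2 = (-3 - 4) + (4*9)*2 = -7 + 36*2 = -7 + 72 = 65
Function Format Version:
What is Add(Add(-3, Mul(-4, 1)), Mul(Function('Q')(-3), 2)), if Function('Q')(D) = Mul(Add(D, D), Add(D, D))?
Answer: 65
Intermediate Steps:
Function('Q')(D) = Mul(4, Pow(D, 2)) (Function('Q')(D) = Mul(Mul(2, D), Mul(2, D)) = Mul(4, Pow(D, 2)))
Add(Add(-3, Mul(-4, 1)), Mul(Function('Q')(-3), 2)) = Add(Add(-3, Mul(-4, 1)), Mul(Mul(4, Pow(-3, 2)), 2)) = Add(Add(-3, -4), Mul(Mul(4, 9), 2)) = Add(-7, Mul(36, 2)) = Add(-7, 72) = 65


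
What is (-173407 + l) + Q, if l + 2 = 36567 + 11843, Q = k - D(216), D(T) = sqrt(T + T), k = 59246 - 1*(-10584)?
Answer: -55169 - 12*sqrt(3) ≈ -55190.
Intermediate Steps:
k = 69830 (k = 59246 + 10584 = 69830)
D(T) = sqrt(2)*sqrt(T) (D(T) = sqrt(2*T) = sqrt(2)*sqrt(T))
Q = 69830 - 12*sqrt(3) (Q = 69830 - sqrt(2)*sqrt(216) = 69830 - sqrt(2)*6*sqrt(6) = 69830 - 12*sqrt(3) ≈ 69809.)
l = 48408 (l = -2 + (36567 + 11843) = -2 + 48410 = 48408)
(-173407 + l) + Q = (-173407 + 48408) + (69830 - 12*sqrt(3)) = -124999 + (69830 - 12*sqrt(3)) = -55169 - 12*sqrt(3)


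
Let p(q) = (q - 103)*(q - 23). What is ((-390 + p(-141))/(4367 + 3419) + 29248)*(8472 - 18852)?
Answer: -1182098035260/3893 ≈ -3.0365e+8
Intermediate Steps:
p(q) = (-103 + q)*(-23 + q)
((-390 + p(-141))/(4367 + 3419) + 29248)*(8472 - 18852) = ((-390 + (2369 + (-141)² - 126*(-141)))/(4367 + 3419) + 29248)*(8472 - 18852) = ((-390 + (2369 + 19881 + 17766))/7786 + 29248)*(-10380) = ((-390 + 40016)*(1/7786) + 29248)*(-10380) = (39626*(1/7786) + 29248)*(-10380) = (19813/3893 + 29248)*(-10380) = (113882277/3893)*(-10380) = -1182098035260/3893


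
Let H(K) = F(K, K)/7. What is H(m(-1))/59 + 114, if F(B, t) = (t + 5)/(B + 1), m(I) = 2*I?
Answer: 47079/413 ≈ 113.99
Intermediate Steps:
F(B, t) = (5 + t)/(1 + B)
H(K) = (5 + K)/(7*(1 + K)) (H(K) = ((5 + K)/(1 + K))/7 = ((5 + K)/(1 + K))*(⅐) = (5 + K)/(7*(1 + K)))
H(m(-1))/59 + 114 = ((5 + 2*(-1))/(7*(1 + 2*(-1))))/59 + 114 = ((5 - 2)/(7*(1 - 2)))*(1/59) + 114 = ((⅐)*3/(-1))*(1/59) + 114 = ((⅐)*(-1)*3)*(1/59) + 114 = -3/7*1/59 + 114 = -3/413 + 114 = 47079/413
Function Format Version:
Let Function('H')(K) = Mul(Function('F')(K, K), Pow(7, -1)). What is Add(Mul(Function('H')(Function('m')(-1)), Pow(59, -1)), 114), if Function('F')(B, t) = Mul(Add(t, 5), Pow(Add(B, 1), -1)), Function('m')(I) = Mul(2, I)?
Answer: Rational(47079, 413) ≈ 113.99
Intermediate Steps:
Function('F')(B, t) = Mul(Pow(Add(1, B), -1), Add(5, t)) (Function('F')(B, t) = Mul(Add(5, t), Pow(Add(1, B), -1)) = Mul(Pow(Add(1, B), -1), Add(5, t)))
Function('H')(K) = Mul(Rational(1, 7), Pow(Add(1, K), -1), Add(5, K)) (Function('H')(K) = Mul(Mul(Pow(Add(1, K), -1), Add(5, K)), Pow(7, -1)) = Mul(Mul(Pow(Add(1, K), -1), Add(5, K)), Rational(1, 7)) = Mul(Rational(1, 7), Pow(Add(1, K), -1), Add(5, K)))
Add(Mul(Function('H')(Function('m')(-1)), Pow(59, -1)), 114) = Add(Mul(Mul(Rational(1, 7), Pow(Add(1, Mul(2, -1)), -1), Add(5, Mul(2, -1))), Pow(59, -1)), 114) = Add(Mul(Mul(Rational(1, 7), Pow(Add(1, -2), -1), Add(5, -2)), Rational(1, 59)), 114) = Add(Mul(Mul(Rational(1, 7), Pow(-1, -1), 3), Rational(1, 59)), 114) = Add(Mul(Mul(Rational(1, 7), -1, 3), Rational(1, 59)), 114) = Add(Mul(Rational(-3, 7), Rational(1, 59)), 114) = Add(Rational(-3, 413), 114) = Rational(47079, 413)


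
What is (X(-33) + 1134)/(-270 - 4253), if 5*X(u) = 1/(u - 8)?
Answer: -232469/927215 ≈ -0.25072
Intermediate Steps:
X(u) = 1/(5*(-8 + u)) (X(u) = 1/(5*(u - 8)) = 1/(5*(-8 + u)))
(X(-33) + 1134)/(-270 - 4253) = (1/(5*(-8 - 33)) + 1134)/(-270 - 4253) = ((1/5)/(-41) + 1134)/(-4523) = ((1/5)*(-1/41) + 1134)*(-1/4523) = (-1/205 + 1134)*(-1/4523) = (232469/205)*(-1/4523) = -232469/927215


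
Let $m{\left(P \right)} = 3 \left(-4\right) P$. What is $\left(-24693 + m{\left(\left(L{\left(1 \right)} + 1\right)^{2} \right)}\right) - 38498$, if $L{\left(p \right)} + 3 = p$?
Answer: $-63203$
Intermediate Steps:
$L{\left(p \right)} = -3 + p$
$m{\left(P \right)} = - 12 P$
$\left(-24693 + m{\left(\left(L{\left(1 \right)} + 1\right)^{2} \right)}\right) - 38498 = \left(-24693 - 12 \left(\left(-3 + 1\right) + 1\right)^{2}\right) - 38498 = \left(-24693 - 12 \left(-2 + 1\right)^{2}\right) - 38498 = \left(-24693 - 12 \left(-1\right)^{2}\right) - 38498 = \left(-24693 - 12\right) - 38498 = -24705 - 38498 = -63203$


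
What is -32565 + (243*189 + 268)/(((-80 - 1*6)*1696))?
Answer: -4749846835/145856 ≈ -32565.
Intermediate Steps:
-32565 + (243*189 + 268)/(((-80 - 1*6)*1696)) = -32565 + (45927 + 268)/(((-80 - 6)*1696)) = -32565 + 46195/((-86*1696)) = -32565 + 46195/(-145856) = -32565 + 46195*(-1/145856) = -32565 - 46195/145856 = -4749846835/145856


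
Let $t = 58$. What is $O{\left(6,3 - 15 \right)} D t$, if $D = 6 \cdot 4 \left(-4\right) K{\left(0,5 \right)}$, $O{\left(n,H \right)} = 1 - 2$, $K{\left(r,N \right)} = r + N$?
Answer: $27840$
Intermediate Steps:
$K{\left(r,N \right)} = N + r$
$O{\left(n,H \right)} = -1$
$D = -480$ ($D = 6 \cdot 4 \left(-4\right) \left(5 + 0\right) = 24 \left(-4\right) 5 = \left(-96\right) 5 = -480$)
$O{\left(6,3 - 15 \right)} D t = \left(-1\right) \left(-480\right) 58 = 480 \cdot 58 = 27840$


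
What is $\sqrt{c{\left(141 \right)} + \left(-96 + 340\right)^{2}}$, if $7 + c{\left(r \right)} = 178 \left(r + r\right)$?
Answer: $5 \sqrt{4389} \approx 331.25$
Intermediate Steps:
$c{\left(r \right)} = -7 + 356 r$ ($c{\left(r \right)} = -7 + 178 \left(r + r\right) = -7 + 178 \cdot 2 r = -7 + 356 r$)
$\sqrt{c{\left(141 \right)} + \left(-96 + 340\right)^{2}} = \sqrt{\left(-7 + 356 \cdot 141\right) + \left(-96 + 340\right)^{2}} = \sqrt{\left(-7 + 50196\right) + 244^{2}} = \sqrt{50189 + 59536} = \sqrt{109725} = 5 \sqrt{4389}$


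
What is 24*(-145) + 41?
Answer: -3439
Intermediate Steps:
24*(-145) + 41 = -3480 + 41 = -3439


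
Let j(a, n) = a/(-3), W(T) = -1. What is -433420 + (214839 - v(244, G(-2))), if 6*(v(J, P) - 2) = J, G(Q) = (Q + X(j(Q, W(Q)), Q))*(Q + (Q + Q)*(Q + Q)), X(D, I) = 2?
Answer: -655871/3 ≈ -2.1862e+5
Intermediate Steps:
j(a, n) = -a/3 (j(a, n) = a*(-1/3) = -a/3)
G(Q) = (2 + Q)*(Q + 4*Q**2) (G(Q) = (Q + 2)*(Q + (Q + Q)*(Q + Q)) = (2 + Q)*(Q + (2*Q)*(2*Q)) = (2 + Q)*(Q + 4*Q**2))
v(J, P) = 2 + J/6
-433420 + (214839 - v(244, G(-2))) = -433420 + (214839 - (2 + (1/6)*244)) = -433420 + (214839 - (2 + 122/3)) = -433420 + (214839 - 1*128/3) = -433420 + (214839 - 128/3) = -433420 + 644389/3 = -655871/3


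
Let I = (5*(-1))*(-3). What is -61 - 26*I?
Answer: -451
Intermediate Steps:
I = 15 (I = -5*(-3) = 15)
-61 - 26*I = -61 - 26*15 = -61 - 390 = -451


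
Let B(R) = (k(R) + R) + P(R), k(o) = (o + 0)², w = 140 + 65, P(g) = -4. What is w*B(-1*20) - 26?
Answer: 77054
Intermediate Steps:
w = 205
k(o) = o²
B(R) = -4 + R + R² (B(R) = (R² + R) - 4 = (R + R²) - 4 = -4 + R + R²)
w*B(-1*20) - 26 = 205*(-4 - 1*20 + (-1*20)²) - 26 = 205*(-4 - 20 + (-20)²) - 26 = 205*(-4 - 20 + 400) - 26 = 205*376 - 26 = 77080 - 26 = 77054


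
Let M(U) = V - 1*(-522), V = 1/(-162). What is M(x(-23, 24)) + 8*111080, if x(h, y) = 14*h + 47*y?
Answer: 144044243/162 ≈ 8.8916e+5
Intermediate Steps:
V = -1/162 ≈ -0.0061728
M(U) = 84563/162 (M(U) = -1/162 - 1*(-522) = -1/162 + 522 = 84563/162)
M(x(-23, 24)) + 8*111080 = 84563/162 + 8*111080 = 84563/162 + 888640 = 144044243/162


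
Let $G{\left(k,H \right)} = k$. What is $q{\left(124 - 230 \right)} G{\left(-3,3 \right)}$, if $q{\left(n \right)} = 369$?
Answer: $-1107$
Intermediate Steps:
$q{\left(124 - 230 \right)} G{\left(-3,3 \right)} = 369 \left(-3\right) = -1107$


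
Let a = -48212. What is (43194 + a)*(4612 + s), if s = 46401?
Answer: -255983234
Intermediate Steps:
(43194 + a)*(4612 + s) = (43194 - 48212)*(4612 + 46401) = -5018*51013 = -255983234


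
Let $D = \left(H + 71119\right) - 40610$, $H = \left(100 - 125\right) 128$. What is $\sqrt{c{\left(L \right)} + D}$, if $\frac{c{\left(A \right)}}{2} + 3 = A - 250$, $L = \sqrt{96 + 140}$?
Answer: $\sqrt{26803 + 4 \sqrt{59}} \approx 163.81$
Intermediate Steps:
$H = -3200$ ($H = \left(-25\right) 128 = -3200$)
$L = 2 \sqrt{59}$ ($L = \sqrt{236} = 2 \sqrt{59} \approx 15.362$)
$c{\left(A \right)} = -506 + 2 A$ ($c{\left(A \right)} = -6 + 2 \left(A - 250\right) = -6 + 2 \left(-250 + A\right) = -6 + \left(-500 + 2 A\right) = -506 + 2 A$)
$D = 27309$ ($D = \left(-3200 + 71119\right) - 40610 = 67919 - 40610 = 27309$)
$\sqrt{c{\left(L \right)} + D} = \sqrt{\left(-506 + 2 \cdot 2 \sqrt{59}\right) + 27309} = \sqrt{\left(-506 + 4 \sqrt{59}\right) + 27309} = \sqrt{26803 + 4 \sqrt{59}}$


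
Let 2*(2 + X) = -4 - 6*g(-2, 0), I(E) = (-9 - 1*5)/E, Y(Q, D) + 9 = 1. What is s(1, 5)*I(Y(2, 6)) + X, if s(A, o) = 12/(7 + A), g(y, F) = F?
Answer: -11/8 ≈ -1.3750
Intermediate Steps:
Y(Q, D) = -8 (Y(Q, D) = -9 + 1 = -8)
I(E) = -14/E (I(E) = (-9 - 5)/E = -14/E)
X = -4 (X = -2 + (-4 - 6*0)/2 = -2 + (-4 + 0)/2 = -2 + (½)*(-4) = -2 - 2 = -4)
s(1, 5)*I(Y(2, 6)) + X = (12/(7 + 1))*(-14/(-8)) - 4 = (12/8)*(-14*(-⅛)) - 4 = (12*(⅛))*(7/4) - 4 = (3/2)*(7/4) - 4 = 21/8 - 4 = -11/8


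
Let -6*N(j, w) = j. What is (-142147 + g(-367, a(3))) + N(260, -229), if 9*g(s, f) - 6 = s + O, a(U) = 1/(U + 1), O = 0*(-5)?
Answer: -1280074/9 ≈ -1.4223e+5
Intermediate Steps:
O = 0
a(U) = 1/(1 + U)
N(j, w) = -j/6
g(s, f) = ⅔ + s/9 (g(s, f) = ⅔ + (s + 0)/9 = ⅔ + s/9)
(-142147 + g(-367, a(3))) + N(260, -229) = (-142147 + (⅔ + (⅑)*(-367))) - ⅙*260 = (-142147 + (⅔ - 367/9)) - 130/3 = (-142147 - 361/9) - 130/3 = -1279684/9 - 130/3 = -1280074/9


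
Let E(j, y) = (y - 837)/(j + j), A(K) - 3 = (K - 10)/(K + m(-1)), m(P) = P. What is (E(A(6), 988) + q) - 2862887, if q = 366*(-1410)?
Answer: -74336079/22 ≈ -3.3789e+6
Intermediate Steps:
q = -516060
A(K) = 3 + (-10 + K)/(-1 + K) (A(K) = 3 + (K - 10)/(K - 1) = 3 + (-10 + K)/(-1 + K))
E(j, y) = (-837 + y)/(2*j) (E(j, y) = (-837 + y)/((2*j)) = (-837 + y)*(1/(2*j)) = (-837 + y)/(2*j))
(E(A(6), 988) + q) - 2862887 = ((-837 + 988)/(2*(((-13 + 4*6)/(-1 + 6)))) - 516060) - 2862887 = ((½)*151/((-13 + 24)/5) - 516060) - 2862887 = ((½)*151/((⅕)*11) - 516060) - 2862887 = ((½)*151/(11/5) - 516060) - 2862887 = ((½)*(5/11)*151 - 516060) - 2862887 = (755/22 - 516060) - 2862887 = -11352565/22 - 2862887 = -74336079/22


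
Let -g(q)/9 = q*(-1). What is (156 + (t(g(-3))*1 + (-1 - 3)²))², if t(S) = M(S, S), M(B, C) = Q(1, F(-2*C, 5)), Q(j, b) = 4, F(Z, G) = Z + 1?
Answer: 30976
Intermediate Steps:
F(Z, G) = 1 + Z
g(q) = 9*q (g(q) = -9*q*(-1) = -(-9)*q = 9*q)
M(B, C) = 4
t(S) = 4
(156 + (t(g(-3))*1 + (-1 - 3)²))² = (156 + (4*1 + (-1 - 3)²))² = (156 + (4 + (-4)²))² = (156 + (4 + 16))² = (156 + 20)² = 176² = 30976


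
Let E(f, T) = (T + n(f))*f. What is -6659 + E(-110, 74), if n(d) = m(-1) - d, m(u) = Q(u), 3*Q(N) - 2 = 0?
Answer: -80917/3 ≈ -26972.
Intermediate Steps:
Q(N) = ⅔ (Q(N) = ⅔ + (⅓)*0 = ⅔ + 0 = ⅔)
m(u) = ⅔
n(d) = ⅔ - d
E(f, T) = f*(⅔ + T - f) (E(f, T) = (T + (⅔ - f))*f = (⅔ + T - f)*f = f*(⅔ + T - f))
-6659 + E(-110, 74) = -6659 + (⅓)*(-110)*(2 - 3*(-110) + 3*74) = -6659 + (⅓)*(-110)*(2 + 330 + 222) = -6659 + (⅓)*(-110)*554 = -6659 - 60940/3 = -80917/3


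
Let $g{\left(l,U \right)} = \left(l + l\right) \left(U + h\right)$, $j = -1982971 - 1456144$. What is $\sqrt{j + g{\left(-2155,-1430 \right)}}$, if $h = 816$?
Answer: $5 i \sqrt{31711} \approx 890.38 i$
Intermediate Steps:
$j = -3439115$
$g{\left(l,U \right)} = 2 l \left(816 + U\right)$ ($g{\left(l,U \right)} = \left(l + l\right) \left(U + 816\right) = 2 l \left(816 + U\right)$)
$\sqrt{j + g{\left(-2155,-1430 \right)}} = \sqrt{-3439115 + 2 \left(-2155\right) \left(816 - 1430\right)} = \sqrt{-3439115 + 2 \left(-2155\right) \left(-614\right)} = \sqrt{-3439115 + 2646340} = \sqrt{-792775} = 5 i \sqrt{31711}$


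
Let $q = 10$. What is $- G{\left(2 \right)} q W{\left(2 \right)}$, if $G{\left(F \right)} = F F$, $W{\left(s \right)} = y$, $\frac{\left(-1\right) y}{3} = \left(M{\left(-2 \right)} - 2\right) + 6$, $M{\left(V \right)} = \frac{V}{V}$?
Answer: $600$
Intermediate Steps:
$M{\left(V \right)} = 1$
$y = -15$ ($y = - 3 \left(\left(1 - 2\right) + 6\right) = - 3 \left(-1 + 6\right) = \left(-3\right) 5 = -15$)
$W{\left(s \right)} = -15$
$G{\left(F \right)} = F^{2}$
$- G{\left(2 \right)} q W{\left(2 \right)} = - 2^{2} \cdot 10 \left(-15\right) = - 4 \cdot 10 \left(-15\right) = - 40 \left(-15\right) = \left(-1\right) \left(-600\right) = 600$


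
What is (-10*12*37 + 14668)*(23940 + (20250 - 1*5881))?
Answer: 391824452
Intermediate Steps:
(-10*12*37 + 14668)*(23940 + (20250 - 1*5881)) = (-120*37 + 14668)*(23940 + (20250 - 5881)) = (-4440 + 14668)*(23940 + 14369) = 10228*38309 = 391824452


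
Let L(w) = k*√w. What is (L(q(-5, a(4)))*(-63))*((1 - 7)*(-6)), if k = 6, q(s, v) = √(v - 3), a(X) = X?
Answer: -13608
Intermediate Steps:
q(s, v) = √(-3 + v)
L(w) = 6*√w
(L(q(-5, a(4)))*(-63))*((1 - 7)*(-6)) = ((6*√(√(-3 + 4)))*(-63))*((1 - 7)*(-6)) = ((6*√(√1))*(-63))*(-6*(-6)) = ((6*√1)*(-63))*36 = ((6*1)*(-63))*36 = (6*(-63))*36 = -378*36 = -13608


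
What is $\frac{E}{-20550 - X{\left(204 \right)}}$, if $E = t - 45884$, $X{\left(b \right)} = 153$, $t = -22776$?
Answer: $\frac{68660}{20703} \approx 3.3164$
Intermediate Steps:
$E = -68660$ ($E = -22776 - 45884 = -68660$)
$\frac{E}{-20550 - X{\left(204 \right)}} = - \frac{68660}{-20550 - 153} = - \frac{68660}{-20703} = \left(-68660\right) \left(- \frac{1}{20703}\right) = \frac{68660}{20703}$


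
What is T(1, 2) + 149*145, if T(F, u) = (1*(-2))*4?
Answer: 21597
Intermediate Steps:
T(F, u) = -8 (T(F, u) = -2*4 = -8)
T(1, 2) + 149*145 = -8 + 149*145 = -8 + 21605 = 21597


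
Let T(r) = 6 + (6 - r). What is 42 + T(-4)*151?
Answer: 2458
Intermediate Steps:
T(r) = 12 - r
42 + T(-4)*151 = 42 + (12 - 1*(-4))*151 = 42 + (12 + 4)*151 = 42 + 16*151 = 42 + 2416 = 2458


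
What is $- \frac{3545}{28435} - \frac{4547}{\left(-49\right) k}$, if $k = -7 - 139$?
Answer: $- \frac{30930975}{40684798} \approx -0.76026$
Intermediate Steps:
$k = -146$
$- \frac{3545}{28435} - \frac{4547}{\left(-49\right) k} = - \frac{3545}{28435} - \frac{4547}{\left(-49\right) \left(-146\right)} = \left(-3545\right) \frac{1}{28435} - \frac{4547}{7154} = - \frac{709}{5687} - \frac{4547}{7154} = - \frac{30930975}{40684798}$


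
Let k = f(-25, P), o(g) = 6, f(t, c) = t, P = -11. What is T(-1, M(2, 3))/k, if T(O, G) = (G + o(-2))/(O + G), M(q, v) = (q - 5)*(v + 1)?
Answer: -6/325 ≈ -0.018462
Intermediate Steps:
M(q, v) = (1 + v)*(-5 + q) (M(q, v) = (-5 + q)*(1 + v) = (1 + v)*(-5 + q))
T(O, G) = (6 + G)/(G + O) (T(O, G) = (G + 6)/(O + G) = (6 + G)/(G + O))
k = -25
T(-1, M(2, 3))/k = ((6 + (-5 + 2 - 5*3 + 2*3))/((-5 + 2 - 5*3 + 2*3) - 1))/(-25) = ((6 + (-5 + 2 - 15 + 6))/((-5 + 2 - 15 + 6) - 1))*(-1/25) = ((6 - 12)/(-12 - 1))*(-1/25) = (-6/(-13))*(-1/25) = -1/13*(-6)*(-1/25) = (6/13)*(-1/25) = -6/325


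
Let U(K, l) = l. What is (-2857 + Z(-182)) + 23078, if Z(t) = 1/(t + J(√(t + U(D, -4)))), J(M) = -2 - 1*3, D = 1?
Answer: 3781326/187 ≈ 20221.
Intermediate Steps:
J(M) = -5 (J(M) = -2 - 3 = -5)
Z(t) = 1/(-5 + t) (Z(t) = 1/(t - 5) = 1/(-5 + t))
(-2857 + Z(-182)) + 23078 = (-2857 + 1/(-5 - 182)) + 23078 = (-2857 + 1/(-187)) + 23078 = (-2857 - 1/187) + 23078 = -534260/187 + 23078 = 3781326/187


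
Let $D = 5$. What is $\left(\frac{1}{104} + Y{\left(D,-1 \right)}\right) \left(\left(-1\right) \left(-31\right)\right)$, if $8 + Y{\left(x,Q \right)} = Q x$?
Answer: $- \frac{41881}{104} \approx -402.7$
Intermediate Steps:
$Y{\left(x,Q \right)} = -8 + Q x$
$\left(\frac{1}{104} + Y{\left(D,-1 \right)}\right) \left(\left(-1\right) \left(-31\right)\right) = \left(\frac{1}{104} - 13\right) \left(\left(-1\right) \left(-31\right)\right) = \left(\frac{1}{104} - 13\right) 31 = \left(- \frac{1351}{104}\right) 31 = - \frac{41881}{104}$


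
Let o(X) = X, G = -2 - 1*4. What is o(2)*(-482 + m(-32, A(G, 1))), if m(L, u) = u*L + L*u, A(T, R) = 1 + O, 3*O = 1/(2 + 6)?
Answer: -3292/3 ≈ -1097.3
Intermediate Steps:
O = 1/24 (O = 1/(3*(2 + 6)) = (1/3)/8 = (1/3)*(1/8) = 1/24 ≈ 0.041667)
G = -6 (G = -2 - 4 = -6)
A(T, R) = 25/24 (A(T, R) = 1 + 1/24 = 25/24)
m(L, u) = 2*L*u (m(L, u) = L*u + L*u = 2*L*u)
o(2)*(-482 + m(-32, A(G, 1))) = 2*(-482 + 2*(-32)*(25/24)) = 2*(-482 - 200/3) = 2*(-1646/3) = -3292/3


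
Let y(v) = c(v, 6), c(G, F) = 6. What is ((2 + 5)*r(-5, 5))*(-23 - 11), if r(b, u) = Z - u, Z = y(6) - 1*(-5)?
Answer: -1428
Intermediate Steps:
y(v) = 6
Z = 11 (Z = 6 - 1*(-5) = 6 + 5 = 11)
r(b, u) = 11 - u
((2 + 5)*r(-5, 5))*(-23 - 11) = ((2 + 5)*(11 - 1*5))*(-23 - 11) = (7*(11 - 5))*(-34) = (7*6)*(-34) = 42*(-34) = -1428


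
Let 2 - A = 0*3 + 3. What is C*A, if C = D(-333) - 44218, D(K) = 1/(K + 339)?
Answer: 265307/6 ≈ 44218.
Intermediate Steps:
D(K) = 1/(339 + K)
A = -1 (A = 2 - (0*3 + 3) = 2 - (0 + 3) = 2 - 1*3 = 2 - 3 = -1)
C = -265307/6 (C = 1/(339 - 333) - 44218 = 1/6 - 44218 = ⅙ - 44218 = -265307/6 ≈ -44218.)
C*A = -265307/6*(-1) = 265307/6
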